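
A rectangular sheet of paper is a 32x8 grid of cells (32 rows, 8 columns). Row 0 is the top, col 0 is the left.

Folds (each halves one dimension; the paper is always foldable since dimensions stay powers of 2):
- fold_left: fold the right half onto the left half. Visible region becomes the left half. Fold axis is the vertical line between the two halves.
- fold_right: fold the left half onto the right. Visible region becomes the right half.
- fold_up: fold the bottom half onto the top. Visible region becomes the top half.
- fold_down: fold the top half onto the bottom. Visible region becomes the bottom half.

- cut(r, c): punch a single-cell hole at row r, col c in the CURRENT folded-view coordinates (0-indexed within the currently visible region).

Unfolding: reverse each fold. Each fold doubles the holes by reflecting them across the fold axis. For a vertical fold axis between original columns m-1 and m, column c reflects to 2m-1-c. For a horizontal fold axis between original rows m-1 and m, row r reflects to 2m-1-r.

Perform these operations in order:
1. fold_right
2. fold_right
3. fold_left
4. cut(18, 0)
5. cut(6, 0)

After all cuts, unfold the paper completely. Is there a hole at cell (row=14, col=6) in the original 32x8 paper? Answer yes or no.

Answer: no

Derivation:
Op 1 fold_right: fold axis v@4; visible region now rows[0,32) x cols[4,8) = 32x4
Op 2 fold_right: fold axis v@6; visible region now rows[0,32) x cols[6,8) = 32x2
Op 3 fold_left: fold axis v@7; visible region now rows[0,32) x cols[6,7) = 32x1
Op 4 cut(18, 0): punch at orig (18,6); cuts so far [(18, 6)]; region rows[0,32) x cols[6,7) = 32x1
Op 5 cut(6, 0): punch at orig (6,6); cuts so far [(6, 6), (18, 6)]; region rows[0,32) x cols[6,7) = 32x1
Unfold 1 (reflect across v@7): 4 holes -> [(6, 6), (6, 7), (18, 6), (18, 7)]
Unfold 2 (reflect across v@6): 8 holes -> [(6, 4), (6, 5), (6, 6), (6, 7), (18, 4), (18, 5), (18, 6), (18, 7)]
Unfold 3 (reflect across v@4): 16 holes -> [(6, 0), (6, 1), (6, 2), (6, 3), (6, 4), (6, 5), (6, 6), (6, 7), (18, 0), (18, 1), (18, 2), (18, 3), (18, 4), (18, 5), (18, 6), (18, 7)]
Holes: [(6, 0), (6, 1), (6, 2), (6, 3), (6, 4), (6, 5), (6, 6), (6, 7), (18, 0), (18, 1), (18, 2), (18, 3), (18, 4), (18, 5), (18, 6), (18, 7)]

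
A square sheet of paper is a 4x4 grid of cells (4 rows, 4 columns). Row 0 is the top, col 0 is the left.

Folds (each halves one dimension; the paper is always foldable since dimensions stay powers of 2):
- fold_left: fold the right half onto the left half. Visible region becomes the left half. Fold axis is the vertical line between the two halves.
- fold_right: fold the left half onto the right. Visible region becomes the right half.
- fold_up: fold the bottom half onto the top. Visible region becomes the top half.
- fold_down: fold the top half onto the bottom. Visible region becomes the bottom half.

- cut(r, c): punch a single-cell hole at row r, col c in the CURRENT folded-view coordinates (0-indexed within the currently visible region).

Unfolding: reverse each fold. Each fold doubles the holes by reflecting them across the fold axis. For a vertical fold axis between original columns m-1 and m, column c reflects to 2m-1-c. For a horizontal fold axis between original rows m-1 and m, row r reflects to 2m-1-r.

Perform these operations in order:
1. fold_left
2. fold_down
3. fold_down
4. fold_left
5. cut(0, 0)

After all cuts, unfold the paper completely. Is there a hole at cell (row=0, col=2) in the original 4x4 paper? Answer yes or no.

Op 1 fold_left: fold axis v@2; visible region now rows[0,4) x cols[0,2) = 4x2
Op 2 fold_down: fold axis h@2; visible region now rows[2,4) x cols[0,2) = 2x2
Op 3 fold_down: fold axis h@3; visible region now rows[3,4) x cols[0,2) = 1x2
Op 4 fold_left: fold axis v@1; visible region now rows[3,4) x cols[0,1) = 1x1
Op 5 cut(0, 0): punch at orig (3,0); cuts so far [(3, 0)]; region rows[3,4) x cols[0,1) = 1x1
Unfold 1 (reflect across v@1): 2 holes -> [(3, 0), (3, 1)]
Unfold 2 (reflect across h@3): 4 holes -> [(2, 0), (2, 1), (3, 0), (3, 1)]
Unfold 3 (reflect across h@2): 8 holes -> [(0, 0), (0, 1), (1, 0), (1, 1), (2, 0), (2, 1), (3, 0), (3, 1)]
Unfold 4 (reflect across v@2): 16 holes -> [(0, 0), (0, 1), (0, 2), (0, 3), (1, 0), (1, 1), (1, 2), (1, 3), (2, 0), (2, 1), (2, 2), (2, 3), (3, 0), (3, 1), (3, 2), (3, 3)]
Holes: [(0, 0), (0, 1), (0, 2), (0, 3), (1, 0), (1, 1), (1, 2), (1, 3), (2, 0), (2, 1), (2, 2), (2, 3), (3, 0), (3, 1), (3, 2), (3, 3)]

Answer: yes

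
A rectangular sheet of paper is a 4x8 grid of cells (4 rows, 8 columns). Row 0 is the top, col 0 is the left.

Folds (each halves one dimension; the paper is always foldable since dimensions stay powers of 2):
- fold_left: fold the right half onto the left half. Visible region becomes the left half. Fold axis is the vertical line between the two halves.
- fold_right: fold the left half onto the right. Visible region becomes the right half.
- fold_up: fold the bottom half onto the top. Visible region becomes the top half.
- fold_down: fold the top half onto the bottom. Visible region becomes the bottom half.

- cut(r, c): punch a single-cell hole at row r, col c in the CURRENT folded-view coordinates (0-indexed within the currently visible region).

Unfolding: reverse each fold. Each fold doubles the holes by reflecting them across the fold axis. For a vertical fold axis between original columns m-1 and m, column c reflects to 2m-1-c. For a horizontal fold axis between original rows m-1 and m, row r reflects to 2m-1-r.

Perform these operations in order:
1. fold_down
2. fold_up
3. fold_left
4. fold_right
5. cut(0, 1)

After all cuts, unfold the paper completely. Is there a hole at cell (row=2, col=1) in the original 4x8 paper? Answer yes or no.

Answer: no

Derivation:
Op 1 fold_down: fold axis h@2; visible region now rows[2,4) x cols[0,8) = 2x8
Op 2 fold_up: fold axis h@3; visible region now rows[2,3) x cols[0,8) = 1x8
Op 3 fold_left: fold axis v@4; visible region now rows[2,3) x cols[0,4) = 1x4
Op 4 fold_right: fold axis v@2; visible region now rows[2,3) x cols[2,4) = 1x2
Op 5 cut(0, 1): punch at orig (2,3); cuts so far [(2, 3)]; region rows[2,3) x cols[2,4) = 1x2
Unfold 1 (reflect across v@2): 2 holes -> [(2, 0), (2, 3)]
Unfold 2 (reflect across v@4): 4 holes -> [(2, 0), (2, 3), (2, 4), (2, 7)]
Unfold 3 (reflect across h@3): 8 holes -> [(2, 0), (2, 3), (2, 4), (2, 7), (3, 0), (3, 3), (3, 4), (3, 7)]
Unfold 4 (reflect across h@2): 16 holes -> [(0, 0), (0, 3), (0, 4), (0, 7), (1, 0), (1, 3), (1, 4), (1, 7), (2, 0), (2, 3), (2, 4), (2, 7), (3, 0), (3, 3), (3, 4), (3, 7)]
Holes: [(0, 0), (0, 3), (0, 4), (0, 7), (1, 0), (1, 3), (1, 4), (1, 7), (2, 0), (2, 3), (2, 4), (2, 7), (3, 0), (3, 3), (3, 4), (3, 7)]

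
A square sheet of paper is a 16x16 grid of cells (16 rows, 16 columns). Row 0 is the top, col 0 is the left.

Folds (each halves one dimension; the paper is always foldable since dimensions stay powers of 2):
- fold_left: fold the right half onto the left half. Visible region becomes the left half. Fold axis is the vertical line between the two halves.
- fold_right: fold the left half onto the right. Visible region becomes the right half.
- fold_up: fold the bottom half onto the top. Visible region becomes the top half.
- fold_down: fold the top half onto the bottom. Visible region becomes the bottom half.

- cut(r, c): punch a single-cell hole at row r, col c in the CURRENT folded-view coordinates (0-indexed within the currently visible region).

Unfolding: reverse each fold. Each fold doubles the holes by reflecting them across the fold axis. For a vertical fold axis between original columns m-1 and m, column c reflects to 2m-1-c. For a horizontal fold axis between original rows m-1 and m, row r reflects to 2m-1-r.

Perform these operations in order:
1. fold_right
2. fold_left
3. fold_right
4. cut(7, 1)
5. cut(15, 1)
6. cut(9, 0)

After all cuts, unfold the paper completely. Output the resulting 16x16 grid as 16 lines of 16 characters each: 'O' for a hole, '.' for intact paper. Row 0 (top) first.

Answer: ................
................
................
................
................
................
................
O..OO..OO..OO..O
................
.OO..OO..OO..OO.
................
................
................
................
................
O..OO..OO..OO..O

Derivation:
Op 1 fold_right: fold axis v@8; visible region now rows[0,16) x cols[8,16) = 16x8
Op 2 fold_left: fold axis v@12; visible region now rows[0,16) x cols[8,12) = 16x4
Op 3 fold_right: fold axis v@10; visible region now rows[0,16) x cols[10,12) = 16x2
Op 4 cut(7, 1): punch at orig (7,11); cuts so far [(7, 11)]; region rows[0,16) x cols[10,12) = 16x2
Op 5 cut(15, 1): punch at orig (15,11); cuts so far [(7, 11), (15, 11)]; region rows[0,16) x cols[10,12) = 16x2
Op 6 cut(9, 0): punch at orig (9,10); cuts so far [(7, 11), (9, 10), (15, 11)]; region rows[0,16) x cols[10,12) = 16x2
Unfold 1 (reflect across v@10): 6 holes -> [(7, 8), (7, 11), (9, 9), (9, 10), (15, 8), (15, 11)]
Unfold 2 (reflect across v@12): 12 holes -> [(7, 8), (7, 11), (7, 12), (7, 15), (9, 9), (9, 10), (9, 13), (9, 14), (15, 8), (15, 11), (15, 12), (15, 15)]
Unfold 3 (reflect across v@8): 24 holes -> [(7, 0), (7, 3), (7, 4), (7, 7), (7, 8), (7, 11), (7, 12), (7, 15), (9, 1), (9, 2), (9, 5), (9, 6), (9, 9), (9, 10), (9, 13), (9, 14), (15, 0), (15, 3), (15, 4), (15, 7), (15, 8), (15, 11), (15, 12), (15, 15)]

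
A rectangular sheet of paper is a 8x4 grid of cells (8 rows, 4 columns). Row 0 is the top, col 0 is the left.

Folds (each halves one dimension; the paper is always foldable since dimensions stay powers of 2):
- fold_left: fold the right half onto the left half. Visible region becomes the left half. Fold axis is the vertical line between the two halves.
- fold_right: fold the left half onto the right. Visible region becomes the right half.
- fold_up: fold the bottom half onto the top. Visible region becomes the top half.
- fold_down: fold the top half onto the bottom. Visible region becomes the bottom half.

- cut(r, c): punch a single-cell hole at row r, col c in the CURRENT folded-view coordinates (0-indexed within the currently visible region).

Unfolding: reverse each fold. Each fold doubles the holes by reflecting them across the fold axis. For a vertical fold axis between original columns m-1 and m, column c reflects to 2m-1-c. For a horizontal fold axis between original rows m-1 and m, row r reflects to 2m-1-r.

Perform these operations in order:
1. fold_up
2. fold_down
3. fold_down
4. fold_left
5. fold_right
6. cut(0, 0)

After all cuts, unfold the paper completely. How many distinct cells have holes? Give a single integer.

Answer: 32

Derivation:
Op 1 fold_up: fold axis h@4; visible region now rows[0,4) x cols[0,4) = 4x4
Op 2 fold_down: fold axis h@2; visible region now rows[2,4) x cols[0,4) = 2x4
Op 3 fold_down: fold axis h@3; visible region now rows[3,4) x cols[0,4) = 1x4
Op 4 fold_left: fold axis v@2; visible region now rows[3,4) x cols[0,2) = 1x2
Op 5 fold_right: fold axis v@1; visible region now rows[3,4) x cols[1,2) = 1x1
Op 6 cut(0, 0): punch at orig (3,1); cuts so far [(3, 1)]; region rows[3,4) x cols[1,2) = 1x1
Unfold 1 (reflect across v@1): 2 holes -> [(3, 0), (3, 1)]
Unfold 2 (reflect across v@2): 4 holes -> [(3, 0), (3, 1), (3, 2), (3, 3)]
Unfold 3 (reflect across h@3): 8 holes -> [(2, 0), (2, 1), (2, 2), (2, 3), (3, 0), (3, 1), (3, 2), (3, 3)]
Unfold 4 (reflect across h@2): 16 holes -> [(0, 0), (0, 1), (0, 2), (0, 3), (1, 0), (1, 1), (1, 2), (1, 3), (2, 0), (2, 1), (2, 2), (2, 3), (3, 0), (3, 1), (3, 2), (3, 3)]
Unfold 5 (reflect across h@4): 32 holes -> [(0, 0), (0, 1), (0, 2), (0, 3), (1, 0), (1, 1), (1, 2), (1, 3), (2, 0), (2, 1), (2, 2), (2, 3), (3, 0), (3, 1), (3, 2), (3, 3), (4, 0), (4, 1), (4, 2), (4, 3), (5, 0), (5, 1), (5, 2), (5, 3), (6, 0), (6, 1), (6, 2), (6, 3), (7, 0), (7, 1), (7, 2), (7, 3)]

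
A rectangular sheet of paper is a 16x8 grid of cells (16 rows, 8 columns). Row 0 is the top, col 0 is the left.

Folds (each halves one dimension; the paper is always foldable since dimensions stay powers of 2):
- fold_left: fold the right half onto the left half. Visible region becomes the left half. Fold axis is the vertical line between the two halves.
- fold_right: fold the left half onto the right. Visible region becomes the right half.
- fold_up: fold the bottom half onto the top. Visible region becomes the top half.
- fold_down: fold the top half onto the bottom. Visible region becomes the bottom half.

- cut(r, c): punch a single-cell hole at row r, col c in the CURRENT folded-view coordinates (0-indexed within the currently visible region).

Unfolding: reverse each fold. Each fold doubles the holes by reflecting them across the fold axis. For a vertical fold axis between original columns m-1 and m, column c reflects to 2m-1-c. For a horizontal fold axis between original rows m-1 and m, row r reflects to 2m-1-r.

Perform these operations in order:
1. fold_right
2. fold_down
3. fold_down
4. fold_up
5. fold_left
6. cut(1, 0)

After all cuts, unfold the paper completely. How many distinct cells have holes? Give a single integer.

Op 1 fold_right: fold axis v@4; visible region now rows[0,16) x cols[4,8) = 16x4
Op 2 fold_down: fold axis h@8; visible region now rows[8,16) x cols[4,8) = 8x4
Op 3 fold_down: fold axis h@12; visible region now rows[12,16) x cols[4,8) = 4x4
Op 4 fold_up: fold axis h@14; visible region now rows[12,14) x cols[4,8) = 2x4
Op 5 fold_left: fold axis v@6; visible region now rows[12,14) x cols[4,6) = 2x2
Op 6 cut(1, 0): punch at orig (13,4); cuts so far [(13, 4)]; region rows[12,14) x cols[4,6) = 2x2
Unfold 1 (reflect across v@6): 2 holes -> [(13, 4), (13, 7)]
Unfold 2 (reflect across h@14): 4 holes -> [(13, 4), (13, 7), (14, 4), (14, 7)]
Unfold 3 (reflect across h@12): 8 holes -> [(9, 4), (9, 7), (10, 4), (10, 7), (13, 4), (13, 7), (14, 4), (14, 7)]
Unfold 4 (reflect across h@8): 16 holes -> [(1, 4), (1, 7), (2, 4), (2, 7), (5, 4), (5, 7), (6, 4), (6, 7), (9, 4), (9, 7), (10, 4), (10, 7), (13, 4), (13, 7), (14, 4), (14, 7)]
Unfold 5 (reflect across v@4): 32 holes -> [(1, 0), (1, 3), (1, 4), (1, 7), (2, 0), (2, 3), (2, 4), (2, 7), (5, 0), (5, 3), (5, 4), (5, 7), (6, 0), (6, 3), (6, 4), (6, 7), (9, 0), (9, 3), (9, 4), (9, 7), (10, 0), (10, 3), (10, 4), (10, 7), (13, 0), (13, 3), (13, 4), (13, 7), (14, 0), (14, 3), (14, 4), (14, 7)]

Answer: 32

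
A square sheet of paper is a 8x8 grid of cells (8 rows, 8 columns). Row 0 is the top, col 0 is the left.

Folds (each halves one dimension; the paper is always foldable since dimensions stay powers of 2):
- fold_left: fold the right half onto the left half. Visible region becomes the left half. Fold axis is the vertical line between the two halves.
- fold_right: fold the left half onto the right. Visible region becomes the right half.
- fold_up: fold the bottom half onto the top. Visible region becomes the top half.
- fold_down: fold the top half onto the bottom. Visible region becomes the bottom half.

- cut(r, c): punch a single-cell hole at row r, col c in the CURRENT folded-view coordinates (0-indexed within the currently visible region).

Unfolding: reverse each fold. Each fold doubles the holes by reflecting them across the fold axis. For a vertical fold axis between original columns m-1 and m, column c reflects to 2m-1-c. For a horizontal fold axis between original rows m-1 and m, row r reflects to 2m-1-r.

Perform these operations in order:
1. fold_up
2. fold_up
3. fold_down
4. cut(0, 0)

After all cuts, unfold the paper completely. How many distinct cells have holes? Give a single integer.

Answer: 8

Derivation:
Op 1 fold_up: fold axis h@4; visible region now rows[0,4) x cols[0,8) = 4x8
Op 2 fold_up: fold axis h@2; visible region now rows[0,2) x cols[0,8) = 2x8
Op 3 fold_down: fold axis h@1; visible region now rows[1,2) x cols[0,8) = 1x8
Op 4 cut(0, 0): punch at orig (1,0); cuts so far [(1, 0)]; region rows[1,2) x cols[0,8) = 1x8
Unfold 1 (reflect across h@1): 2 holes -> [(0, 0), (1, 0)]
Unfold 2 (reflect across h@2): 4 holes -> [(0, 0), (1, 0), (2, 0), (3, 0)]
Unfold 3 (reflect across h@4): 8 holes -> [(0, 0), (1, 0), (2, 0), (3, 0), (4, 0), (5, 0), (6, 0), (7, 0)]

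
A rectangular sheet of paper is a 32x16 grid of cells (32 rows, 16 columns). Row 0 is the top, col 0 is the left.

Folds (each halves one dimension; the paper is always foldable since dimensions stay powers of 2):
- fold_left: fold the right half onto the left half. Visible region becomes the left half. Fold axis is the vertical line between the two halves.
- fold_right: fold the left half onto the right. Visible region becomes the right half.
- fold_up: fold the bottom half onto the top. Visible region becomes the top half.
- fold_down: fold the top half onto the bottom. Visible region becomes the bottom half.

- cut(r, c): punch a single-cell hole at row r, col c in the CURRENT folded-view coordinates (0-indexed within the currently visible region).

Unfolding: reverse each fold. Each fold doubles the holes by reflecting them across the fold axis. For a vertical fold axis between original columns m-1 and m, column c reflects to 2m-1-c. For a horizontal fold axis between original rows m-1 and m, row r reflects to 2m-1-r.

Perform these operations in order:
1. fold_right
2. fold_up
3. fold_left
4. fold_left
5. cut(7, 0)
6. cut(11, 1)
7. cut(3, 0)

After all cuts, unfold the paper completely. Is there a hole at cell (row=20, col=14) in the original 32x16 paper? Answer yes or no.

Op 1 fold_right: fold axis v@8; visible region now rows[0,32) x cols[8,16) = 32x8
Op 2 fold_up: fold axis h@16; visible region now rows[0,16) x cols[8,16) = 16x8
Op 3 fold_left: fold axis v@12; visible region now rows[0,16) x cols[8,12) = 16x4
Op 4 fold_left: fold axis v@10; visible region now rows[0,16) x cols[8,10) = 16x2
Op 5 cut(7, 0): punch at orig (7,8); cuts so far [(7, 8)]; region rows[0,16) x cols[8,10) = 16x2
Op 6 cut(11, 1): punch at orig (11,9); cuts so far [(7, 8), (11, 9)]; region rows[0,16) x cols[8,10) = 16x2
Op 7 cut(3, 0): punch at orig (3,8); cuts so far [(3, 8), (7, 8), (11, 9)]; region rows[0,16) x cols[8,10) = 16x2
Unfold 1 (reflect across v@10): 6 holes -> [(3, 8), (3, 11), (7, 8), (7, 11), (11, 9), (11, 10)]
Unfold 2 (reflect across v@12): 12 holes -> [(3, 8), (3, 11), (3, 12), (3, 15), (7, 8), (7, 11), (7, 12), (7, 15), (11, 9), (11, 10), (11, 13), (11, 14)]
Unfold 3 (reflect across h@16): 24 holes -> [(3, 8), (3, 11), (3, 12), (3, 15), (7, 8), (7, 11), (7, 12), (7, 15), (11, 9), (11, 10), (11, 13), (11, 14), (20, 9), (20, 10), (20, 13), (20, 14), (24, 8), (24, 11), (24, 12), (24, 15), (28, 8), (28, 11), (28, 12), (28, 15)]
Unfold 4 (reflect across v@8): 48 holes -> [(3, 0), (3, 3), (3, 4), (3, 7), (3, 8), (3, 11), (3, 12), (3, 15), (7, 0), (7, 3), (7, 4), (7, 7), (7, 8), (7, 11), (7, 12), (7, 15), (11, 1), (11, 2), (11, 5), (11, 6), (11, 9), (11, 10), (11, 13), (11, 14), (20, 1), (20, 2), (20, 5), (20, 6), (20, 9), (20, 10), (20, 13), (20, 14), (24, 0), (24, 3), (24, 4), (24, 7), (24, 8), (24, 11), (24, 12), (24, 15), (28, 0), (28, 3), (28, 4), (28, 7), (28, 8), (28, 11), (28, 12), (28, 15)]
Holes: [(3, 0), (3, 3), (3, 4), (3, 7), (3, 8), (3, 11), (3, 12), (3, 15), (7, 0), (7, 3), (7, 4), (7, 7), (7, 8), (7, 11), (7, 12), (7, 15), (11, 1), (11, 2), (11, 5), (11, 6), (11, 9), (11, 10), (11, 13), (11, 14), (20, 1), (20, 2), (20, 5), (20, 6), (20, 9), (20, 10), (20, 13), (20, 14), (24, 0), (24, 3), (24, 4), (24, 7), (24, 8), (24, 11), (24, 12), (24, 15), (28, 0), (28, 3), (28, 4), (28, 7), (28, 8), (28, 11), (28, 12), (28, 15)]

Answer: yes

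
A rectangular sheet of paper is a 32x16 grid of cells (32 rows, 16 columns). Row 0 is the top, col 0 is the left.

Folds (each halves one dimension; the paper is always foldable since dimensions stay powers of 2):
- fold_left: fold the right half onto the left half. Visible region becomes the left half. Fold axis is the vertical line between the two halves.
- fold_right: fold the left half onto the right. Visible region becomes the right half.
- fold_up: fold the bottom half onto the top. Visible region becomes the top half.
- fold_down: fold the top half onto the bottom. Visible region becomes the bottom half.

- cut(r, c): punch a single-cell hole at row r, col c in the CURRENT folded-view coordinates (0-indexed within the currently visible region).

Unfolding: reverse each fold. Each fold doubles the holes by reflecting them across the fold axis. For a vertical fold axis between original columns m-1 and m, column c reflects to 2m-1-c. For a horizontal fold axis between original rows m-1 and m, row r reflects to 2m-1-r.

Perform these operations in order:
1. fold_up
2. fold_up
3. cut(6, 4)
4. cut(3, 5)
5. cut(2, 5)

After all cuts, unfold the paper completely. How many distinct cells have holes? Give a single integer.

Answer: 12

Derivation:
Op 1 fold_up: fold axis h@16; visible region now rows[0,16) x cols[0,16) = 16x16
Op 2 fold_up: fold axis h@8; visible region now rows[0,8) x cols[0,16) = 8x16
Op 3 cut(6, 4): punch at orig (6,4); cuts so far [(6, 4)]; region rows[0,8) x cols[0,16) = 8x16
Op 4 cut(3, 5): punch at orig (3,5); cuts so far [(3, 5), (6, 4)]; region rows[0,8) x cols[0,16) = 8x16
Op 5 cut(2, 5): punch at orig (2,5); cuts so far [(2, 5), (3, 5), (6, 4)]; region rows[0,8) x cols[0,16) = 8x16
Unfold 1 (reflect across h@8): 6 holes -> [(2, 5), (3, 5), (6, 4), (9, 4), (12, 5), (13, 5)]
Unfold 2 (reflect across h@16): 12 holes -> [(2, 5), (3, 5), (6, 4), (9, 4), (12, 5), (13, 5), (18, 5), (19, 5), (22, 4), (25, 4), (28, 5), (29, 5)]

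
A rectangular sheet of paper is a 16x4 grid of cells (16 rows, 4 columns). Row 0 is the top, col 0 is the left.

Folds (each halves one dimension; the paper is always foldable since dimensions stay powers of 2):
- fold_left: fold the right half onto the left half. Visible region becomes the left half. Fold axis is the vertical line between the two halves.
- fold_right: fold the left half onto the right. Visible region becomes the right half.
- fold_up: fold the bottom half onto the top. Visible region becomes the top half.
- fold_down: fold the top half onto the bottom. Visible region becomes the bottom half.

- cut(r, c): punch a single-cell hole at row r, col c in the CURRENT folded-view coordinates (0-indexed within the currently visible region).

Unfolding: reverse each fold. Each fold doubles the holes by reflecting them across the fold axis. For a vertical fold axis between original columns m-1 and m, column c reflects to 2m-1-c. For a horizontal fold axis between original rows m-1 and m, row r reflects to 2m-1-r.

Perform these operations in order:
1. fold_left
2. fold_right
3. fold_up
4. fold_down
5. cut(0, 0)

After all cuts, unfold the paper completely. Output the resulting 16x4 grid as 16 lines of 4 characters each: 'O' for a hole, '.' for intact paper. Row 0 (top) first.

Op 1 fold_left: fold axis v@2; visible region now rows[0,16) x cols[0,2) = 16x2
Op 2 fold_right: fold axis v@1; visible region now rows[0,16) x cols[1,2) = 16x1
Op 3 fold_up: fold axis h@8; visible region now rows[0,8) x cols[1,2) = 8x1
Op 4 fold_down: fold axis h@4; visible region now rows[4,8) x cols[1,2) = 4x1
Op 5 cut(0, 0): punch at orig (4,1); cuts so far [(4, 1)]; region rows[4,8) x cols[1,2) = 4x1
Unfold 1 (reflect across h@4): 2 holes -> [(3, 1), (4, 1)]
Unfold 2 (reflect across h@8): 4 holes -> [(3, 1), (4, 1), (11, 1), (12, 1)]
Unfold 3 (reflect across v@1): 8 holes -> [(3, 0), (3, 1), (4, 0), (4, 1), (11, 0), (11, 1), (12, 0), (12, 1)]
Unfold 4 (reflect across v@2): 16 holes -> [(3, 0), (3, 1), (3, 2), (3, 3), (4, 0), (4, 1), (4, 2), (4, 3), (11, 0), (11, 1), (11, 2), (11, 3), (12, 0), (12, 1), (12, 2), (12, 3)]

Answer: ....
....
....
OOOO
OOOO
....
....
....
....
....
....
OOOO
OOOO
....
....
....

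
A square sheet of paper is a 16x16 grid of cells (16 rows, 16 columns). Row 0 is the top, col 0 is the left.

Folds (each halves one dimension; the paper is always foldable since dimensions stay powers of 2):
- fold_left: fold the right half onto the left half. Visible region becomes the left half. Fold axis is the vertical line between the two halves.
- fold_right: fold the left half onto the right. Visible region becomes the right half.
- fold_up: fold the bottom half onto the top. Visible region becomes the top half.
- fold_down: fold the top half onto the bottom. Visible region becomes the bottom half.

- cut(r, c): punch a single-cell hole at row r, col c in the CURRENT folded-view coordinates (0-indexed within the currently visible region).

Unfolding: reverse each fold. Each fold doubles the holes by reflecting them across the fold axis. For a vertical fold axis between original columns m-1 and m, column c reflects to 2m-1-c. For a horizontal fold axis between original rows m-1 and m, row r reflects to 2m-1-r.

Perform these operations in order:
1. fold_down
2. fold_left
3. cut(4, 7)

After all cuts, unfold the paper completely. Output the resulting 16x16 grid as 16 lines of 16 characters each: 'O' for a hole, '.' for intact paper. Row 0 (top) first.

Answer: ................
................
................
.......OO.......
................
................
................
................
................
................
................
................
.......OO.......
................
................
................

Derivation:
Op 1 fold_down: fold axis h@8; visible region now rows[8,16) x cols[0,16) = 8x16
Op 2 fold_left: fold axis v@8; visible region now rows[8,16) x cols[0,8) = 8x8
Op 3 cut(4, 7): punch at orig (12,7); cuts so far [(12, 7)]; region rows[8,16) x cols[0,8) = 8x8
Unfold 1 (reflect across v@8): 2 holes -> [(12, 7), (12, 8)]
Unfold 2 (reflect across h@8): 4 holes -> [(3, 7), (3, 8), (12, 7), (12, 8)]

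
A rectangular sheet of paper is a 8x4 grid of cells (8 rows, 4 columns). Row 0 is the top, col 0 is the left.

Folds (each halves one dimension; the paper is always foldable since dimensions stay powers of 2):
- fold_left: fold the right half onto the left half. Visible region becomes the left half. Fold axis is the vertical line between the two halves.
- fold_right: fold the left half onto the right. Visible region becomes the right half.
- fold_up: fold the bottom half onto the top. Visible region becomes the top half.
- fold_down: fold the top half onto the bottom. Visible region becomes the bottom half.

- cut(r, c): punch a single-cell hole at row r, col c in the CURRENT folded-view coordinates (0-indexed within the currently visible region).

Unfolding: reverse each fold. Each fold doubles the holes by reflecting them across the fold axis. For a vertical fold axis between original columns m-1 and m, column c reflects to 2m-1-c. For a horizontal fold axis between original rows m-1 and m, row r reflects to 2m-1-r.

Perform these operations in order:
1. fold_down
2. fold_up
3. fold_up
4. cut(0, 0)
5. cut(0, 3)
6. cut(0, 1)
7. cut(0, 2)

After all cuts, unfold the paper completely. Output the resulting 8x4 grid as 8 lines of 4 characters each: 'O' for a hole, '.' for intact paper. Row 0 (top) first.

Answer: OOOO
OOOO
OOOO
OOOO
OOOO
OOOO
OOOO
OOOO

Derivation:
Op 1 fold_down: fold axis h@4; visible region now rows[4,8) x cols[0,4) = 4x4
Op 2 fold_up: fold axis h@6; visible region now rows[4,6) x cols[0,4) = 2x4
Op 3 fold_up: fold axis h@5; visible region now rows[4,5) x cols[0,4) = 1x4
Op 4 cut(0, 0): punch at orig (4,0); cuts so far [(4, 0)]; region rows[4,5) x cols[0,4) = 1x4
Op 5 cut(0, 3): punch at orig (4,3); cuts so far [(4, 0), (4, 3)]; region rows[4,5) x cols[0,4) = 1x4
Op 6 cut(0, 1): punch at orig (4,1); cuts so far [(4, 0), (4, 1), (4, 3)]; region rows[4,5) x cols[0,4) = 1x4
Op 7 cut(0, 2): punch at orig (4,2); cuts so far [(4, 0), (4, 1), (4, 2), (4, 3)]; region rows[4,5) x cols[0,4) = 1x4
Unfold 1 (reflect across h@5): 8 holes -> [(4, 0), (4, 1), (4, 2), (4, 3), (5, 0), (5, 1), (5, 2), (5, 3)]
Unfold 2 (reflect across h@6): 16 holes -> [(4, 0), (4, 1), (4, 2), (4, 3), (5, 0), (5, 1), (5, 2), (5, 3), (6, 0), (6, 1), (6, 2), (6, 3), (7, 0), (7, 1), (7, 2), (7, 3)]
Unfold 3 (reflect across h@4): 32 holes -> [(0, 0), (0, 1), (0, 2), (0, 3), (1, 0), (1, 1), (1, 2), (1, 3), (2, 0), (2, 1), (2, 2), (2, 3), (3, 0), (3, 1), (3, 2), (3, 3), (4, 0), (4, 1), (4, 2), (4, 3), (5, 0), (5, 1), (5, 2), (5, 3), (6, 0), (6, 1), (6, 2), (6, 3), (7, 0), (7, 1), (7, 2), (7, 3)]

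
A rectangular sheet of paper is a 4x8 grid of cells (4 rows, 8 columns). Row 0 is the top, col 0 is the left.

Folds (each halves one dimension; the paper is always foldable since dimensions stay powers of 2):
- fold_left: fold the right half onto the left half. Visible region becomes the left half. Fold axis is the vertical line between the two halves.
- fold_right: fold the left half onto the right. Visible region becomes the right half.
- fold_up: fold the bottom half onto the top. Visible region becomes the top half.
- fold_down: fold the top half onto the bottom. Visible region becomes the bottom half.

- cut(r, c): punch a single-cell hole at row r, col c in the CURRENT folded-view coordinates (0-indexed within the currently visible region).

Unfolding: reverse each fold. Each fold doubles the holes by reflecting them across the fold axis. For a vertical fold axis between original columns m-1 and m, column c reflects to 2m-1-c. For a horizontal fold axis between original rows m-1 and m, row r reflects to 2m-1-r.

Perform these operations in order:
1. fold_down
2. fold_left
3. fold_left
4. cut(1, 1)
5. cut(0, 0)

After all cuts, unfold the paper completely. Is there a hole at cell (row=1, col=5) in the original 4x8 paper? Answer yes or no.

Op 1 fold_down: fold axis h@2; visible region now rows[2,4) x cols[0,8) = 2x8
Op 2 fold_left: fold axis v@4; visible region now rows[2,4) x cols[0,4) = 2x4
Op 3 fold_left: fold axis v@2; visible region now rows[2,4) x cols[0,2) = 2x2
Op 4 cut(1, 1): punch at orig (3,1); cuts so far [(3, 1)]; region rows[2,4) x cols[0,2) = 2x2
Op 5 cut(0, 0): punch at orig (2,0); cuts so far [(2, 0), (3, 1)]; region rows[2,4) x cols[0,2) = 2x2
Unfold 1 (reflect across v@2): 4 holes -> [(2, 0), (2, 3), (3, 1), (3, 2)]
Unfold 2 (reflect across v@4): 8 holes -> [(2, 0), (2, 3), (2, 4), (2, 7), (3, 1), (3, 2), (3, 5), (3, 6)]
Unfold 3 (reflect across h@2): 16 holes -> [(0, 1), (0, 2), (0, 5), (0, 6), (1, 0), (1, 3), (1, 4), (1, 7), (2, 0), (2, 3), (2, 4), (2, 7), (3, 1), (3, 2), (3, 5), (3, 6)]
Holes: [(0, 1), (0, 2), (0, 5), (0, 6), (1, 0), (1, 3), (1, 4), (1, 7), (2, 0), (2, 3), (2, 4), (2, 7), (3, 1), (3, 2), (3, 5), (3, 6)]

Answer: no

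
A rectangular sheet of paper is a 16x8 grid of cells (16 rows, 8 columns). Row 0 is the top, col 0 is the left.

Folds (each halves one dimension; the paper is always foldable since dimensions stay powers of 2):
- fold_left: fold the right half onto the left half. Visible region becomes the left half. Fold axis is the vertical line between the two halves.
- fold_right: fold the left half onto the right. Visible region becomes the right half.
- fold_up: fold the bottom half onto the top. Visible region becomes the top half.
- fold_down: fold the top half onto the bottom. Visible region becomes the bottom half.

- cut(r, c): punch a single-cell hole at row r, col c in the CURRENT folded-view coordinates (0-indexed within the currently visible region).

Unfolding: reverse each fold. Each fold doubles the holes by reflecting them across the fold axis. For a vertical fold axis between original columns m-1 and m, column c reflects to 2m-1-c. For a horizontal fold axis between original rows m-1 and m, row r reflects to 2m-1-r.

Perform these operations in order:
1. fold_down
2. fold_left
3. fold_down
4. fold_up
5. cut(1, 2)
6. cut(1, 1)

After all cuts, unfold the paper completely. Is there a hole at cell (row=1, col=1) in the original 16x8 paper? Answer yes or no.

Answer: yes

Derivation:
Op 1 fold_down: fold axis h@8; visible region now rows[8,16) x cols[0,8) = 8x8
Op 2 fold_left: fold axis v@4; visible region now rows[8,16) x cols[0,4) = 8x4
Op 3 fold_down: fold axis h@12; visible region now rows[12,16) x cols[0,4) = 4x4
Op 4 fold_up: fold axis h@14; visible region now rows[12,14) x cols[0,4) = 2x4
Op 5 cut(1, 2): punch at orig (13,2); cuts so far [(13, 2)]; region rows[12,14) x cols[0,4) = 2x4
Op 6 cut(1, 1): punch at orig (13,1); cuts so far [(13, 1), (13, 2)]; region rows[12,14) x cols[0,4) = 2x4
Unfold 1 (reflect across h@14): 4 holes -> [(13, 1), (13, 2), (14, 1), (14, 2)]
Unfold 2 (reflect across h@12): 8 holes -> [(9, 1), (9, 2), (10, 1), (10, 2), (13, 1), (13, 2), (14, 1), (14, 2)]
Unfold 3 (reflect across v@4): 16 holes -> [(9, 1), (9, 2), (9, 5), (9, 6), (10, 1), (10, 2), (10, 5), (10, 6), (13, 1), (13, 2), (13, 5), (13, 6), (14, 1), (14, 2), (14, 5), (14, 6)]
Unfold 4 (reflect across h@8): 32 holes -> [(1, 1), (1, 2), (1, 5), (1, 6), (2, 1), (2, 2), (2, 5), (2, 6), (5, 1), (5, 2), (5, 5), (5, 6), (6, 1), (6, 2), (6, 5), (6, 6), (9, 1), (9, 2), (9, 5), (9, 6), (10, 1), (10, 2), (10, 5), (10, 6), (13, 1), (13, 2), (13, 5), (13, 6), (14, 1), (14, 2), (14, 5), (14, 6)]
Holes: [(1, 1), (1, 2), (1, 5), (1, 6), (2, 1), (2, 2), (2, 5), (2, 6), (5, 1), (5, 2), (5, 5), (5, 6), (6, 1), (6, 2), (6, 5), (6, 6), (9, 1), (9, 2), (9, 5), (9, 6), (10, 1), (10, 2), (10, 5), (10, 6), (13, 1), (13, 2), (13, 5), (13, 6), (14, 1), (14, 2), (14, 5), (14, 6)]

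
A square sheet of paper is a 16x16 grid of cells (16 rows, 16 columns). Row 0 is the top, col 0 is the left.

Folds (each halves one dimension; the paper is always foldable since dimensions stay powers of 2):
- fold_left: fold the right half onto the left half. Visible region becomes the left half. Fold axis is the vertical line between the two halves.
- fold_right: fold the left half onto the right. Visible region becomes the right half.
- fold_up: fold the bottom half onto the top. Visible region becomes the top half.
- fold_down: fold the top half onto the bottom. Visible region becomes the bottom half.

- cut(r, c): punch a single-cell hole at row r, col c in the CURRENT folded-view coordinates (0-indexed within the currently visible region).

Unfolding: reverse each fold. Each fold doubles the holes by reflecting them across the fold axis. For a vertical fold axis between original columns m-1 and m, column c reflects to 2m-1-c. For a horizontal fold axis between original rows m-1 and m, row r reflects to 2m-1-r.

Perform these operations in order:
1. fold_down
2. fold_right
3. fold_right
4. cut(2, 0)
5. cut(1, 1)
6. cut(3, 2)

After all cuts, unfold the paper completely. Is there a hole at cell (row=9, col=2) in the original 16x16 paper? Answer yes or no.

Answer: yes

Derivation:
Op 1 fold_down: fold axis h@8; visible region now rows[8,16) x cols[0,16) = 8x16
Op 2 fold_right: fold axis v@8; visible region now rows[8,16) x cols[8,16) = 8x8
Op 3 fold_right: fold axis v@12; visible region now rows[8,16) x cols[12,16) = 8x4
Op 4 cut(2, 0): punch at orig (10,12); cuts so far [(10, 12)]; region rows[8,16) x cols[12,16) = 8x4
Op 5 cut(1, 1): punch at orig (9,13); cuts so far [(9, 13), (10, 12)]; region rows[8,16) x cols[12,16) = 8x4
Op 6 cut(3, 2): punch at orig (11,14); cuts so far [(9, 13), (10, 12), (11, 14)]; region rows[8,16) x cols[12,16) = 8x4
Unfold 1 (reflect across v@12): 6 holes -> [(9, 10), (9, 13), (10, 11), (10, 12), (11, 9), (11, 14)]
Unfold 2 (reflect across v@8): 12 holes -> [(9, 2), (9, 5), (9, 10), (9, 13), (10, 3), (10, 4), (10, 11), (10, 12), (11, 1), (11, 6), (11, 9), (11, 14)]
Unfold 3 (reflect across h@8): 24 holes -> [(4, 1), (4, 6), (4, 9), (4, 14), (5, 3), (5, 4), (5, 11), (5, 12), (6, 2), (6, 5), (6, 10), (6, 13), (9, 2), (9, 5), (9, 10), (9, 13), (10, 3), (10, 4), (10, 11), (10, 12), (11, 1), (11, 6), (11, 9), (11, 14)]
Holes: [(4, 1), (4, 6), (4, 9), (4, 14), (5, 3), (5, 4), (5, 11), (5, 12), (6, 2), (6, 5), (6, 10), (6, 13), (9, 2), (9, 5), (9, 10), (9, 13), (10, 3), (10, 4), (10, 11), (10, 12), (11, 1), (11, 6), (11, 9), (11, 14)]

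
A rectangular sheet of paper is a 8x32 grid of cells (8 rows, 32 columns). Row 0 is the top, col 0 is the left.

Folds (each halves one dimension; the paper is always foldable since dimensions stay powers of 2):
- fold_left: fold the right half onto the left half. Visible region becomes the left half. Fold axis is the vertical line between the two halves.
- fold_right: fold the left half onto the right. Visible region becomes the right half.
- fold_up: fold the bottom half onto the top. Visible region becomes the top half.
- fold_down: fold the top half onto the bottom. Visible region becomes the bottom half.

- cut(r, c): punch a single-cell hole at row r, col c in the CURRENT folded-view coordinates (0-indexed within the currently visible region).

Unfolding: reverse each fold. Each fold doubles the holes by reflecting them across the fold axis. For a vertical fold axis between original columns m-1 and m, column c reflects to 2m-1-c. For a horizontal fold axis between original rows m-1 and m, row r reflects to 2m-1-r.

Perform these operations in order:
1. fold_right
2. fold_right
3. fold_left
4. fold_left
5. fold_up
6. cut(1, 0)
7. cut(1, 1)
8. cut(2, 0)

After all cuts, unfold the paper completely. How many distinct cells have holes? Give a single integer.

Op 1 fold_right: fold axis v@16; visible region now rows[0,8) x cols[16,32) = 8x16
Op 2 fold_right: fold axis v@24; visible region now rows[0,8) x cols[24,32) = 8x8
Op 3 fold_left: fold axis v@28; visible region now rows[0,8) x cols[24,28) = 8x4
Op 4 fold_left: fold axis v@26; visible region now rows[0,8) x cols[24,26) = 8x2
Op 5 fold_up: fold axis h@4; visible region now rows[0,4) x cols[24,26) = 4x2
Op 6 cut(1, 0): punch at orig (1,24); cuts so far [(1, 24)]; region rows[0,4) x cols[24,26) = 4x2
Op 7 cut(1, 1): punch at orig (1,25); cuts so far [(1, 24), (1, 25)]; region rows[0,4) x cols[24,26) = 4x2
Op 8 cut(2, 0): punch at orig (2,24); cuts so far [(1, 24), (1, 25), (2, 24)]; region rows[0,4) x cols[24,26) = 4x2
Unfold 1 (reflect across h@4): 6 holes -> [(1, 24), (1, 25), (2, 24), (5, 24), (6, 24), (6, 25)]
Unfold 2 (reflect across v@26): 12 holes -> [(1, 24), (1, 25), (1, 26), (1, 27), (2, 24), (2, 27), (5, 24), (5, 27), (6, 24), (6, 25), (6, 26), (6, 27)]
Unfold 3 (reflect across v@28): 24 holes -> [(1, 24), (1, 25), (1, 26), (1, 27), (1, 28), (1, 29), (1, 30), (1, 31), (2, 24), (2, 27), (2, 28), (2, 31), (5, 24), (5, 27), (5, 28), (5, 31), (6, 24), (6, 25), (6, 26), (6, 27), (6, 28), (6, 29), (6, 30), (6, 31)]
Unfold 4 (reflect across v@24): 48 holes -> [(1, 16), (1, 17), (1, 18), (1, 19), (1, 20), (1, 21), (1, 22), (1, 23), (1, 24), (1, 25), (1, 26), (1, 27), (1, 28), (1, 29), (1, 30), (1, 31), (2, 16), (2, 19), (2, 20), (2, 23), (2, 24), (2, 27), (2, 28), (2, 31), (5, 16), (5, 19), (5, 20), (5, 23), (5, 24), (5, 27), (5, 28), (5, 31), (6, 16), (6, 17), (6, 18), (6, 19), (6, 20), (6, 21), (6, 22), (6, 23), (6, 24), (6, 25), (6, 26), (6, 27), (6, 28), (6, 29), (6, 30), (6, 31)]
Unfold 5 (reflect across v@16): 96 holes -> [(1, 0), (1, 1), (1, 2), (1, 3), (1, 4), (1, 5), (1, 6), (1, 7), (1, 8), (1, 9), (1, 10), (1, 11), (1, 12), (1, 13), (1, 14), (1, 15), (1, 16), (1, 17), (1, 18), (1, 19), (1, 20), (1, 21), (1, 22), (1, 23), (1, 24), (1, 25), (1, 26), (1, 27), (1, 28), (1, 29), (1, 30), (1, 31), (2, 0), (2, 3), (2, 4), (2, 7), (2, 8), (2, 11), (2, 12), (2, 15), (2, 16), (2, 19), (2, 20), (2, 23), (2, 24), (2, 27), (2, 28), (2, 31), (5, 0), (5, 3), (5, 4), (5, 7), (5, 8), (5, 11), (5, 12), (5, 15), (5, 16), (5, 19), (5, 20), (5, 23), (5, 24), (5, 27), (5, 28), (5, 31), (6, 0), (6, 1), (6, 2), (6, 3), (6, 4), (6, 5), (6, 6), (6, 7), (6, 8), (6, 9), (6, 10), (6, 11), (6, 12), (6, 13), (6, 14), (6, 15), (6, 16), (6, 17), (6, 18), (6, 19), (6, 20), (6, 21), (6, 22), (6, 23), (6, 24), (6, 25), (6, 26), (6, 27), (6, 28), (6, 29), (6, 30), (6, 31)]

Answer: 96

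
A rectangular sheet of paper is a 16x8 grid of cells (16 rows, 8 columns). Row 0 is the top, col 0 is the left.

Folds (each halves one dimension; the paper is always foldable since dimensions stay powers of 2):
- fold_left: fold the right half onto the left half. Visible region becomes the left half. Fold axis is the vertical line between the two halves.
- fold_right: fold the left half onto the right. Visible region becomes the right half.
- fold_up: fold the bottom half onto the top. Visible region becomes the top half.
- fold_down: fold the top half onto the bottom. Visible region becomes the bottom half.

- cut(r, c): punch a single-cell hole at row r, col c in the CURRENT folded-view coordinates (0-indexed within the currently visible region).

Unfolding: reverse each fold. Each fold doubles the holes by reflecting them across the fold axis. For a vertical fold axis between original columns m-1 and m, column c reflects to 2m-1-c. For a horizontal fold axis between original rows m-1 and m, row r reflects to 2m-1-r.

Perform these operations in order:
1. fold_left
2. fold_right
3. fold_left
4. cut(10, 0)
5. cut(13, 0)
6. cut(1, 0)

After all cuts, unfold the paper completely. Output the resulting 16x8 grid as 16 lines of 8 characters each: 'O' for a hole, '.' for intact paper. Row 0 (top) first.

Op 1 fold_left: fold axis v@4; visible region now rows[0,16) x cols[0,4) = 16x4
Op 2 fold_right: fold axis v@2; visible region now rows[0,16) x cols[2,4) = 16x2
Op 3 fold_left: fold axis v@3; visible region now rows[0,16) x cols[2,3) = 16x1
Op 4 cut(10, 0): punch at orig (10,2); cuts so far [(10, 2)]; region rows[0,16) x cols[2,3) = 16x1
Op 5 cut(13, 0): punch at orig (13,2); cuts so far [(10, 2), (13, 2)]; region rows[0,16) x cols[2,3) = 16x1
Op 6 cut(1, 0): punch at orig (1,2); cuts so far [(1, 2), (10, 2), (13, 2)]; region rows[0,16) x cols[2,3) = 16x1
Unfold 1 (reflect across v@3): 6 holes -> [(1, 2), (1, 3), (10, 2), (10, 3), (13, 2), (13, 3)]
Unfold 2 (reflect across v@2): 12 holes -> [(1, 0), (1, 1), (1, 2), (1, 3), (10, 0), (10, 1), (10, 2), (10, 3), (13, 0), (13, 1), (13, 2), (13, 3)]
Unfold 3 (reflect across v@4): 24 holes -> [(1, 0), (1, 1), (1, 2), (1, 3), (1, 4), (1, 5), (1, 6), (1, 7), (10, 0), (10, 1), (10, 2), (10, 3), (10, 4), (10, 5), (10, 6), (10, 7), (13, 0), (13, 1), (13, 2), (13, 3), (13, 4), (13, 5), (13, 6), (13, 7)]

Answer: ........
OOOOOOOO
........
........
........
........
........
........
........
........
OOOOOOOO
........
........
OOOOOOOO
........
........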